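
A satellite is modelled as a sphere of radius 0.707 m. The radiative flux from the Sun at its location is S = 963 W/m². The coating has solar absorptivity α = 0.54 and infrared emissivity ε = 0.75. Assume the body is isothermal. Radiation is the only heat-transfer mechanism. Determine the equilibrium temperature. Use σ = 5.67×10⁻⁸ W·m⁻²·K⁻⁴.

At equilibrium, absorbed power = emitted power.
Absorbing cross-section = πr² = 1.570 m²; emitting surface = 4πr² = 6.281 m² (ratio 4).
αS·A_cross = εσ·A_surf·T⁴  ⇒  T⁴ = αS/(ε·4σ).
T⁴ = 0.540·963/(0.75·4·5.67×10⁻⁸) = 3.057×10⁹ K⁴.
T = (3.057×10⁹)^(1/4).

T ≈ 235 K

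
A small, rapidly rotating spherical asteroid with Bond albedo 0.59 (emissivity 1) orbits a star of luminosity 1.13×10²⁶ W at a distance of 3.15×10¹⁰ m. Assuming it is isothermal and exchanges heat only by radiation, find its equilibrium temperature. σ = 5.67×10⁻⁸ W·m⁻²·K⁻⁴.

First find the stellar flux at distance d: S = L/(4πd²) = 1.13×10²⁶/(4π·(3.15×10¹⁰)²) = 9062 W/m².
For an isothermal sphere, absorbed (1−a)S·πr² = emitted σ·4πr²·T⁴, so T⁴ = (1−a)S/(4σ).
T⁴ = 0.410·9062/(4·5.67×10⁻⁸) = 1.638×10¹⁰ K⁴.

T ≈ 358 K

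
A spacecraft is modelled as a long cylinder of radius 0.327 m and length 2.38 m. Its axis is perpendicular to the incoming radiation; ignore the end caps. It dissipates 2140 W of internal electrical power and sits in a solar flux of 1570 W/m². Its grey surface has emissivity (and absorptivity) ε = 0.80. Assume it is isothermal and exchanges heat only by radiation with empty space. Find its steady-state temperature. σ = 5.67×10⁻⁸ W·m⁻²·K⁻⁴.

T ≈ 369 K

At steady state, absorbed solar power + internal power = radiated power.
Absorbed: α·S·A_cross = 0.80·1570·1.557 = 1955 W (cross-section 2rL).
Total input = 1955 + 2140 = 4095 W.
Radiated: εσ·A_surf·T⁴ with A_surf = 2πrL = 4.890 m².
T⁴ = 4095/(0.80·5.67×10⁻⁸·4.890) = 1.846×10¹⁰ K⁴.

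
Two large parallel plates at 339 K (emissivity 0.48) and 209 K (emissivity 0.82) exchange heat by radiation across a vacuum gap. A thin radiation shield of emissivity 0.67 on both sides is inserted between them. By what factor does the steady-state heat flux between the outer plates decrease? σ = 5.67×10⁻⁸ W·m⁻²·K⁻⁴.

factor ≈ 1.86

Without shield: q₀ = σΔ(T⁴)/(1/ε₁+1/ε₂−1) with denominator 2.303.
With shield the two gaps are in series; the resistances add: (1/ε₁+1/ε_s−1)+(1/ε_s+1/ε₂−1) = 2.576+1.712 = 4.288.
Heat-flux ratio q₀/q = 4.288/2.303.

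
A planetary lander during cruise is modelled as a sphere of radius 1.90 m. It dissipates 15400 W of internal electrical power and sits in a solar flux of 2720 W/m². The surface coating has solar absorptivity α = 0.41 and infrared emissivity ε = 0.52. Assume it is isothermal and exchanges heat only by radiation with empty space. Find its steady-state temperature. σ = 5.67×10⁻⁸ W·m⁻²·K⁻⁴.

T ≈ 381 K

At steady state, absorbed solar power + internal power = radiated power.
Absorbed: α·S·A_cross = 0.41·2720·11.34 = 12650 W (cross-section πr²).
Total input = 12650 + 15400 = 28050 W.
Radiated: εσ·A_surf·T⁴ with A_surf = 4πr² = 45.36 m².
T⁴ = 28050/(0.52·5.67×10⁻⁸·45.36) = 2.097×10¹⁰ K⁴.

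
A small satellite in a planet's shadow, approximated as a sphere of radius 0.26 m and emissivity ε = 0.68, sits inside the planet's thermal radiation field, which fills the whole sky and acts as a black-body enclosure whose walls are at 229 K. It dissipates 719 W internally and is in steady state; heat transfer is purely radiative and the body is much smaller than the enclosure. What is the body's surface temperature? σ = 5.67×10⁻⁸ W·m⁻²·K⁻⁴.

For a small grey body in a large enclosure, net radiated power = εσA(T⁴ − T_w⁴).
Steady state: P = εσA(T⁴ − T_w⁴) with A = 4πr² = 0.8495 m².
T⁴ = P/(εσA) + T_w⁴ = 719/(0.68·5.67×10⁻⁸·0.8495) + (229)⁴
    = 2.195×10¹⁰ + 2.750×10⁹ = 2.470×10¹⁰ K⁴.

T ≈ 396 K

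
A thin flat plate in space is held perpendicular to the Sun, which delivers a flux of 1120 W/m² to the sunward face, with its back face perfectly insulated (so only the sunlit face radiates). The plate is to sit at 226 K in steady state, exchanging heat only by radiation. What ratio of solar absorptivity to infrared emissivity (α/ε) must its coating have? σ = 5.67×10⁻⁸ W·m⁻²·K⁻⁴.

Balance: αS·A = εσ·1A·T⁴ ⇒ α/ε = σT⁴/S.
α/ε = 5.67×10⁻⁸·(226)⁴/1120 = 5.67×10⁻⁸·2.609×10⁹/1120.

α/ε ≈ 0.132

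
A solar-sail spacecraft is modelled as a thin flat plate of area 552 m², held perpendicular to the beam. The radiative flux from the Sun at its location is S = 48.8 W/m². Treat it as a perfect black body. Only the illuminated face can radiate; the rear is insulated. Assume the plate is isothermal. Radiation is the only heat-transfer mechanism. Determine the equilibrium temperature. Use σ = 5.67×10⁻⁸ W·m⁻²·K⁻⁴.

At equilibrium, absorbed power = emitted power.
Absorbing cross-section = A = 552.0 m²; emitting surface = A = 552.0 m² (ratio 1).
S·A_cross = εσ·A_surf·T⁴  ⇒  T⁴ = S/(1σ).
T⁴ = 1.00·48.8/(1·5.67×10⁻⁸) = 8.607×10⁸ K⁴.
T = (8.607×10⁸)^(1/4).

T ≈ 171 K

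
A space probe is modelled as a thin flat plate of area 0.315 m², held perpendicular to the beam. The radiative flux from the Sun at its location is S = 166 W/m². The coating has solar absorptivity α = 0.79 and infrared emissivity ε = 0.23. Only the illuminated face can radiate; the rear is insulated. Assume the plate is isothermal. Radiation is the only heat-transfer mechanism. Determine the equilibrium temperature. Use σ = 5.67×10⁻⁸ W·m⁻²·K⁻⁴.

At equilibrium, absorbed power = emitted power.
Absorbing cross-section = A = 0.3150 m²; emitting surface = A = 0.3150 m² (ratio 1).
αS·A_cross = εσ·A_surf·T⁴  ⇒  T⁴ = αS/(ε·1σ).
T⁴ = 0.790·166/(0.23·1·5.67×10⁻⁸) = 1.006×10¹⁰ K⁴.
T = (1.006×10¹⁰)^(1/4).

T ≈ 317 K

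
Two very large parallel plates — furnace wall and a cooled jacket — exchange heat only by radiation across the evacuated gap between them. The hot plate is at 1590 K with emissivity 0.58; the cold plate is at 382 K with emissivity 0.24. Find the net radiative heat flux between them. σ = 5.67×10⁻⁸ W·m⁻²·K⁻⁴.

For two infinite grey parallel plates, q = σ(T₁⁴ − T₂⁴)/(1/ε₁ + 1/ε₂ − 1).
T₁⁴ − T₂⁴ = 6.391×10¹² − 2.129×10¹⁰ = 6.370×10¹² K⁴.
1/ε₁ + 1/ε₂ − 1 = 1.724 + 4.167 − 1 = 4.891.
q = 5.67×10⁻⁸ × 6.370×10¹² / 4.891.

q ≈ 73800 W/m²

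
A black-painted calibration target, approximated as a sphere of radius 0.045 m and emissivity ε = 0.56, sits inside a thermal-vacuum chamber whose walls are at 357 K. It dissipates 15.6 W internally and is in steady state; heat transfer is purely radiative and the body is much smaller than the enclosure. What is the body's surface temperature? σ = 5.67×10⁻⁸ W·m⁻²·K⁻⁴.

T ≈ 434 K

For a small grey body in a large enclosure, net radiated power = εσA(T⁴ − T_w⁴).
Steady state: P = εσA(T⁴ − T_w⁴) with A = 4πr² = 0.02545 m².
T⁴ = P/(εσA) + T_w⁴ = 15.6/(0.56·5.67×10⁻⁸·0.02545) + (357)⁴
    = 1.931×10¹⁰ + 1.624×10¹⁰ = 3.555×10¹⁰ K⁴.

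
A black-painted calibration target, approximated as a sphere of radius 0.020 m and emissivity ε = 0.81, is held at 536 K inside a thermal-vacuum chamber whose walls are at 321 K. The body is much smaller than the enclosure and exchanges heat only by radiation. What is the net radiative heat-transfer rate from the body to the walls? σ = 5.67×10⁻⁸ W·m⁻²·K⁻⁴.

P_net ≈ 16.6 W

For a small grey body in a large enclosure: P_net = εσA(T_body⁴ − T_wall⁴).
A = 4πr² = 0.005027 m²; T_body⁴ − T_wall⁴ = 8.254×10¹⁰ − 1.062×10¹⁰ = 7.192×10¹⁰ K⁴.
|P_net| = 0.81·5.67×10⁻⁸·0.005027·7.192×10¹⁰.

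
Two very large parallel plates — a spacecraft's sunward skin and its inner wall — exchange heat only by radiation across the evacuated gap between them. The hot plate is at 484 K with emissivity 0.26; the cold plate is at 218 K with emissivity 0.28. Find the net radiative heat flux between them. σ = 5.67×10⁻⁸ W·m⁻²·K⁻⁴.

For two infinite grey parallel plates, q = σ(T₁⁴ − T₂⁴)/(1/ε₁ + 1/ε₂ − 1).
T₁⁴ − T₂⁴ = 5.488×10¹⁰ − 2.259×10⁹ = 5.262×10¹⁰ K⁴.
1/ε₁ + 1/ε₂ − 1 = 3.846 + 3.571 − 1 = 6.418.
q = 5.67×10⁻⁸ × 5.262×10¹⁰ / 6.418.

q ≈ 465 W/m²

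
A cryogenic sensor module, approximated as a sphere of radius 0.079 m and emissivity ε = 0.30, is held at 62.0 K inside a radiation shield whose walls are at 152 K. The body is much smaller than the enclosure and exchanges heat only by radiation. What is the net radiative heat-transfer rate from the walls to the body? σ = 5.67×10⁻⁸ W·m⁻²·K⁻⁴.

P_net ≈ 0.692 W

For a small grey body in a large enclosure: P_net = εσA(T_body⁴ − T_wall⁴).
A = 4πr² = 0.07843 m²; T_body⁴ − T_wall⁴ = 1.478×10⁷ − 5.338×10⁸ = -5.190×10⁸ K⁴.
|P_net| = 0.30·5.67×10⁻⁸·0.07843·5.190×10⁸.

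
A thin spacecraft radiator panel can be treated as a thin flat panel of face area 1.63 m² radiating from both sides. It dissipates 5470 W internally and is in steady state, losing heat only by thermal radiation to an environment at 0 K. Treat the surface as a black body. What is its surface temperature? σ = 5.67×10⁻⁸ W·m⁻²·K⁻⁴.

T ≈ 415 K

Steady state: internal power = radiated power, P = εσA T⁴.
Radiating area A = 2·1.63 = 3.260 m².
T⁴ = P/(εσA) = 5470/(1.0·5.67×10⁻⁸·3.260) = 2.959×10¹⁰ K⁴.
T = (2.959×10¹⁰)^(1/4).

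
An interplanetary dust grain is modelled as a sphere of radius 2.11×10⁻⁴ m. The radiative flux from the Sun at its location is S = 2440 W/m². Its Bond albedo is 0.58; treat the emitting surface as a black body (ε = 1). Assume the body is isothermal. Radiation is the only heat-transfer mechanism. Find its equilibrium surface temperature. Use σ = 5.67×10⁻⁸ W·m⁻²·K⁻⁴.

At equilibrium, absorbed power = emitted power.
Absorbing cross-section = πr² = 1.399×10⁻⁷ m²; emitting surface = 4πr² = 5.595×10⁻⁷ m² (ratio 4).
(1−a)S·A_cross = εσ·A_surf·T⁴  ⇒  T⁴ = (1−a)S/(4σ).
T⁴ = 0.420·2440/(4·5.67×10⁻⁸) = 4.519×10⁹ K⁴.
T = (4.519×10⁹)^(1/4).

T ≈ 259 K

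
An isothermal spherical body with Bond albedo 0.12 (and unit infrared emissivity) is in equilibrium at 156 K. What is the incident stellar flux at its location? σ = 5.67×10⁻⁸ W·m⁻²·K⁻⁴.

(1−a)S·πr² = σ·4πr²·T⁴ ⇒ S = 4σT⁴/(1−a).
S = 4·5.67×10⁻⁸·5.922×10⁸/0.880.

S ≈ 153 W/m²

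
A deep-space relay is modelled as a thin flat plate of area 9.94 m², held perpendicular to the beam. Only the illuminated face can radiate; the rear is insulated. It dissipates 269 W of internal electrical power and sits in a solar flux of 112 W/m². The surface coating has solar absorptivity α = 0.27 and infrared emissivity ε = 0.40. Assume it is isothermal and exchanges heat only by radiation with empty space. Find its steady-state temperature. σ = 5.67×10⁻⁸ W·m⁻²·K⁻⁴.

T ≈ 224 K

At steady state, absorbed solar power + internal power = radiated power.
Absorbed: α·S·A_cross = 0.27·112·9.940 = 300.6 W (cross-section A).
Total input = 300.6 + 269 = 569.6 W.
Radiated: εσ·A_surf·T⁴ with A_surf = A = 9.940 m².
T⁴ = 569.6/(0.40·5.67×10⁻⁸·9.940) = 2.527×10⁹ K⁴.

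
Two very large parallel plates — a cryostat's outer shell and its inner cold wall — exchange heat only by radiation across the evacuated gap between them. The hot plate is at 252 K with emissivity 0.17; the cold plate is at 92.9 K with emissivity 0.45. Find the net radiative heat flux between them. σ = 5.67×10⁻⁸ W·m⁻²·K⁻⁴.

For two infinite grey parallel plates, q = σ(T₁⁴ − T₂⁴)/(1/ε₁ + 1/ε₂ − 1).
T₁⁴ − T₂⁴ = 4.033×10⁹ − 7.448×10⁷ = 3.958×10⁹ K⁴.
1/ε₁ + 1/ε₂ − 1 = 5.882 + 2.222 − 1 = 7.105.
q = 5.67×10⁻⁸ × 3.958×10⁹ / 7.105.

q ≈ 31.6 W/m²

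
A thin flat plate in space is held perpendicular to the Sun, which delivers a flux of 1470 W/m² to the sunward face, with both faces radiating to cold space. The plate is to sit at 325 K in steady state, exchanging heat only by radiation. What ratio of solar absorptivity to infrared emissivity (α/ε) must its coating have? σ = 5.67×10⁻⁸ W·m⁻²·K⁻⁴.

Balance: αS·A = εσ·2A·T⁴ ⇒ α/ε = 2σT⁴/S.
α/ε = 2·5.67×10⁻⁸·(325)⁴/1470 = 2·5.67×10⁻⁸·1.116×10¹⁰/1470.

α/ε ≈ 0.861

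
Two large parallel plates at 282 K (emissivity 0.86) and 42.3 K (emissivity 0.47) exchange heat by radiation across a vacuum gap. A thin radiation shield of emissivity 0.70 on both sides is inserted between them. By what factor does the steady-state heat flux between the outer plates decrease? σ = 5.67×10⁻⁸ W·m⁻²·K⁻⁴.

factor ≈ 1.81

Without shield: q₀ = σΔ(T⁴)/(1/ε₁+1/ε₂−1) with denominator 2.290.
With shield the two gaps are in series; the resistances add: (1/ε₁+1/ε_s−1)+(1/ε_s+1/ε₂−1) = 1.591+2.556 = 4.148.
Heat-flux ratio q₀/q = 4.148/2.290.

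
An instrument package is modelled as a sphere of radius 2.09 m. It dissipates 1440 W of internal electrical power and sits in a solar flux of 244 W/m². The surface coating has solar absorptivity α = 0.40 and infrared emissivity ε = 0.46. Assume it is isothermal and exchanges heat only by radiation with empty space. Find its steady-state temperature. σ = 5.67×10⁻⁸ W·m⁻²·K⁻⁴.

At steady state, absorbed solar power + internal power = radiated power.
Absorbed: α·S·A_cross = 0.40·244·13.72 = 1339 W (cross-section πr²).
Total input = 1339 + 1440 = 2779 W.
Radiated: εσ·A_surf·T⁴ with A_surf = 4πr² = 54.89 m².
T⁴ = 2779/(0.46·5.67×10⁻⁸·54.89) = 1.941×10⁹ K⁴.

T ≈ 210 K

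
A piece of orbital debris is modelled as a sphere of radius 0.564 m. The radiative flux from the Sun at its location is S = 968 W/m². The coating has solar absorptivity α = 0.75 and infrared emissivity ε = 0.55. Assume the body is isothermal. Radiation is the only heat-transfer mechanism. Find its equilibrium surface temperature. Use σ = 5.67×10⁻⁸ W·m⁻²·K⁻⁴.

T ≈ 276 K

At equilibrium, absorbed power = emitted power.
Absorbing cross-section = πr² = 0.9993 m²; emitting surface = 4πr² = 3.997 m² (ratio 4).
αS·A_cross = εσ·A_surf·T⁴  ⇒  T⁴ = αS/(ε·4σ).
T⁴ = 0.750·968/(0.55·4·5.67×10⁻⁸) = 5.820×10⁹ K⁴.
T = (5.820×10⁹)^(1/4).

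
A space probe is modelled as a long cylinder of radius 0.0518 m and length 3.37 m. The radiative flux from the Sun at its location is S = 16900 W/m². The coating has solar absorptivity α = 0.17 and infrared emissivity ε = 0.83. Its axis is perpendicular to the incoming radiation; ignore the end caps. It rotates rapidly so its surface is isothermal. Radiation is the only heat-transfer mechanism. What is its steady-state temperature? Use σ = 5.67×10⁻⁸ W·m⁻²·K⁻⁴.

At equilibrium, absorbed power = emitted power.
Absorbing cross-section = 2rL = 0.3491 m²; emitting surface = 2πrL = 1.097 m² (ratio π).
αS·A_cross = εσ·A_surf·T⁴  ⇒  T⁴ = αS/(ε·πσ).
T⁴ = 0.170·16900/(0.83·π·5.67×10⁻⁸) = 1.943×10¹⁰ K⁴.
T = (1.943×10¹⁰)^(1/4).

T ≈ 373 K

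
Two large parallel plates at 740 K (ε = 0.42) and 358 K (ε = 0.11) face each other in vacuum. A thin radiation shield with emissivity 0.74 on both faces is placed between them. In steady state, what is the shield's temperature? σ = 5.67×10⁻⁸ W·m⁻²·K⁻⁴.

In steady state the net flux on the hot side equals that on the cold side.
σ(T₁⁴−T_s⁴)/D₁ = σ(T_s⁴−T₂⁴)/D₂, with D₁ = 1/ε₁+1/ε_s−1 = 2.732, D₂ = 1/ε_s+1/ε₂−1 = 9.442.
Solve for T_s⁴: T_s⁴ = (D₂·T₁⁴ + D₁·T₂⁴)/(D₁+D₂) = 2.363×10¹¹ K⁴.

T_s ≈ 697 K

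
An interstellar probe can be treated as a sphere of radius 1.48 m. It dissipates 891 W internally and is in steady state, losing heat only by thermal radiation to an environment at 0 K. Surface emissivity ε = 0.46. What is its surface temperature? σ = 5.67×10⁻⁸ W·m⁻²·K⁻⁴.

Steady state: internal power = radiated power, P = εσA T⁴.
Radiating area A = 4πr² = 27.53 m².
T⁴ = P/(εσA) = 891/(0.46·5.67×10⁻⁸·27.53) = 1.241×10⁹ K⁴.
T = (1.241×10⁹)^(1/4).

T ≈ 188 K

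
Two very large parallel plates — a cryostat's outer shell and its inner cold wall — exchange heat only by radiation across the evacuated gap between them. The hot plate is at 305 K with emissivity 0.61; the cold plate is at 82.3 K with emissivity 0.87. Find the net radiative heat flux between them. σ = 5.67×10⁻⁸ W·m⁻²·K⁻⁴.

q ≈ 273 W/m²

For two infinite grey parallel plates, q = σ(T₁⁴ − T₂⁴)/(1/ε₁ + 1/ε₂ − 1).
T₁⁴ − T₂⁴ = 8.654×10⁹ − 4.588×10⁷ = 8.608×10⁹ K⁴.
1/ε₁ + 1/ε₂ − 1 = 1.639 + 1.149 − 1 = 1.789.
q = 5.67×10⁻⁸ × 8.608×10⁹ / 1.789.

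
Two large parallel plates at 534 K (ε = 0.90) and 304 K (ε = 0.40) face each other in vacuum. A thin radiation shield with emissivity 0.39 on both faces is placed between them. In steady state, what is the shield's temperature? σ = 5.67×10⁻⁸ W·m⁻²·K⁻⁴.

In steady state the net flux on the hot side equals that on the cold side.
σ(T₁⁴−T_s⁴)/D₁ = σ(T_s⁴−T₂⁴)/D₂, with D₁ = 1/ε₁+1/ε_s−1 = 2.675, D₂ = 1/ε_s+1/ε₂−1 = 4.064.
Solve for T_s⁴: T_s⁴ = (D₂·T₁⁴ + D₁·T₂⁴)/(D₁+D₂) = 5.243×10¹⁰ K⁴.

T_s ≈ 479 K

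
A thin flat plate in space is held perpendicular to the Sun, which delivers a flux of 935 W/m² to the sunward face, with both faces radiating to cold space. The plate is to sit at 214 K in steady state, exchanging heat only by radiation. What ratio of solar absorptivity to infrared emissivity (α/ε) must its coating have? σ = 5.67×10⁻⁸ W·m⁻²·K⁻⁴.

α/ε ≈ 0.254

Balance: αS·A = εσ·2A·T⁴ ⇒ α/ε = 2σT⁴/S.
α/ε = 2·5.67×10⁻⁸·(214)⁴/935 = 2·5.67×10⁻⁸·2.097×10⁹/935.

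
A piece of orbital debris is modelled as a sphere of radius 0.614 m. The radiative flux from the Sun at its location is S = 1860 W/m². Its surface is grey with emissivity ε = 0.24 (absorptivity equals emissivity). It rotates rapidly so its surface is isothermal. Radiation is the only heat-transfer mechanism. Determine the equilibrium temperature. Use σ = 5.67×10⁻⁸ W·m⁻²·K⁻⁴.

T ≈ 301 K

At equilibrium, absorbed power = emitted power.
Absorbing cross-section = πr² = 1.184 m²; emitting surface = 4πr² = 4.737 m² (ratio 4).
εS·A_cross = εσ·A_surf·T⁴  ⇒  T⁴ = S/(4σ)   (ε cancels).
T⁴ = 1860/(4·5.67×10⁻⁸) = 8.201×10⁹ K⁴.
T = (8.201×10⁹)^(1/4).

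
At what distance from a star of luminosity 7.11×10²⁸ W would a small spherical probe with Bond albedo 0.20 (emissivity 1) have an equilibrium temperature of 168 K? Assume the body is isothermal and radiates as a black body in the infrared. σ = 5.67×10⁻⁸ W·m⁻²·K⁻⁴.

For an isothermal black-emitting sphere, (1−a)S·πr² = σ·4πr²·T⁴ ⇒ S = 4σT⁴/(1−a).
S = 4·5.67×10⁻⁸·(168)⁴/0.800 = 225.8 W/m².
Flux falls as S = L/(4πd²), so d = √(L/(4πS)) = √(7.11×10²⁸/(4π·225.8)).

d ≈ 5.01×10¹² m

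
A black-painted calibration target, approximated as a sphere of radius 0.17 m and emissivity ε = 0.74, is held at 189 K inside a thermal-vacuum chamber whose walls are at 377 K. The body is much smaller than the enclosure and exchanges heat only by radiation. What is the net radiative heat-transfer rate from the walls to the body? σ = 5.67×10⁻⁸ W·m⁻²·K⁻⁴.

For a small grey body in a large enclosure: P_net = εσA(T_body⁴ − T_wall⁴).
A = 4πr² = 0.3632 m²; T_body⁴ − T_wall⁴ = 1.276×10⁹ − 2.020×10¹⁰ = -1.892×10¹⁰ K⁴.
|P_net| = 0.74·5.67×10⁻⁸·0.3632·1.892×10¹⁰.

P_net ≈ 288 W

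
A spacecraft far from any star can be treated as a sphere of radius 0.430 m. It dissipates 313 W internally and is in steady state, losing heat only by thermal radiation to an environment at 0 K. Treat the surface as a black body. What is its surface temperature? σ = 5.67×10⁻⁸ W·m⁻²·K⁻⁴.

Steady state: internal power = radiated power, P = εσA T⁴.
Radiating area A = 4πr² = 2.324 m².
T⁴ = P/(εσA) = 313/(1.0·5.67×10⁻⁸·2.324) = 2.376×10⁹ K⁴.
T = (2.376×10⁹)^(1/4).

T ≈ 221 K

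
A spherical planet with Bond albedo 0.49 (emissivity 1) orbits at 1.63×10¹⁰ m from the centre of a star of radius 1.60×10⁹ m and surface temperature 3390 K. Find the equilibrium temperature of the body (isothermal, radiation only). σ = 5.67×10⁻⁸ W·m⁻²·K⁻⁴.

T ≈ 635 K

The star's surface emits σT_*⁴; at distance d the flux is S = σT_*⁴(R_*/d)².
S = 5.67×10⁻⁸·(3390)⁴·(1.60×10⁹/1.63×10¹⁰)² = 72150 W/m².
For an isothermal sphere T⁴ = (1−a)S/(4σ) = 1.622×10¹¹ K⁴.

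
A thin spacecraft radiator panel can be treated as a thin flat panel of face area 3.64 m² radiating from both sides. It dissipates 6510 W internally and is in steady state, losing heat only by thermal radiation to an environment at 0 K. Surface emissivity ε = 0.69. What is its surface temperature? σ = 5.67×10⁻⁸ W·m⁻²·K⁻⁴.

Steady state: internal power = radiated power, P = εσA T⁴.
Radiating area A = 2·3.64 = 7.280 m².
T⁴ = P/(εσA) = 6510/(0.69·5.67×10⁻⁸·7.280) = 2.286×10¹⁰ K⁴.
T = (2.286×10¹⁰)^(1/4).

T ≈ 389 K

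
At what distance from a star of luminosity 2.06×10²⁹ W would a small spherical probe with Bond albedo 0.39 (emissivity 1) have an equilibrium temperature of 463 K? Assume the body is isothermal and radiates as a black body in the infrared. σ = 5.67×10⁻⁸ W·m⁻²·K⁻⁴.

For an isothermal black-emitting sphere, (1−a)S·πr² = σ·4πr²·T⁴ ⇒ S = 4σT⁴/(1−a).
S = 4·5.67×10⁻⁸·(463)⁴/0.610 = 17090 W/m².
Flux falls as S = L/(4πd²), so d = √(L/(4πS)) = √(2.06×10²⁹/(4π·17090)).

d ≈ 9.80×10¹¹ m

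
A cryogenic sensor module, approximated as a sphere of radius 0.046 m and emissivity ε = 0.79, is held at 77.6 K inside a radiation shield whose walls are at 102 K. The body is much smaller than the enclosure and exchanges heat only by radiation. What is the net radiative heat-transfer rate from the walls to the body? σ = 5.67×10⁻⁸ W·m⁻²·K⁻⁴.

P_net ≈ 0.0857 W

For a small grey body in a large enclosure: P_net = εσA(T_body⁴ − T_wall⁴).
A = 4πr² = 0.02659 m²; T_body⁴ − T_wall⁴ = 3.626×10⁷ − 1.082×10⁸ = -7.198×10⁷ K⁴.
|P_net| = 0.79·5.67×10⁻⁸·0.02659·7.198×10⁷.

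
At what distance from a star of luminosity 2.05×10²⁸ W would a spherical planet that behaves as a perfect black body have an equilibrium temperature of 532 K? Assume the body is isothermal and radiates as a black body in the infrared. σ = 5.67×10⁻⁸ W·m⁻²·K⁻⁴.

d ≈ 3.00×10¹¹ m

For an isothermal black-emitting sphere, (1−a)S·πr² = σ·4πr²·T⁴ ⇒ S = 4σT⁴/(1−a).
S = 4·5.67×10⁻⁸·(532)⁴/1.00 = 18170 W/m².
Flux falls as S = L/(4πd²), so d = √(L/(4πS)) = √(2.05×10²⁸/(4π·18170)).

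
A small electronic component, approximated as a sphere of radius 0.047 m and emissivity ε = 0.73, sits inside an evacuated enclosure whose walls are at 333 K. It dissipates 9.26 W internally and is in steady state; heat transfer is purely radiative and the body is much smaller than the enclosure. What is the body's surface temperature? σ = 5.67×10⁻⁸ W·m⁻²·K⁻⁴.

For a small grey body in a large enclosure, net radiated power = εσA(T⁴ − T_w⁴).
Steady state: P = εσA(T⁴ − T_w⁴) with A = 4πr² = 0.02776 m².
T⁴ = P/(εσA) + T_w⁴ = 9.26/(0.73·5.67×10⁻⁸·0.02776) + (333)⁴
    = 8.059×10⁹ + 1.230×10¹⁰ = 2.036×10¹⁰ K⁴.

T ≈ 378 K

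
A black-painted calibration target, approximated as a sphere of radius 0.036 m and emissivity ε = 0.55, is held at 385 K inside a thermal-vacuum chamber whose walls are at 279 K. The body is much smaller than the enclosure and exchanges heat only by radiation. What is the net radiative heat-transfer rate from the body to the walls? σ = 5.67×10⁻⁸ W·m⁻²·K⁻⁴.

P_net ≈ 8.08 W

For a small grey body in a large enclosure: P_net = εσA(T_body⁴ − T_wall⁴).
A = 4πr² = 0.01629 m²; T_body⁴ − T_wall⁴ = 2.197×10¹⁰ − 6.059×10⁹ = 1.591×10¹⁰ K⁴.
|P_net| = 0.55·5.67×10⁻⁸·0.01629·1.591×10¹⁰.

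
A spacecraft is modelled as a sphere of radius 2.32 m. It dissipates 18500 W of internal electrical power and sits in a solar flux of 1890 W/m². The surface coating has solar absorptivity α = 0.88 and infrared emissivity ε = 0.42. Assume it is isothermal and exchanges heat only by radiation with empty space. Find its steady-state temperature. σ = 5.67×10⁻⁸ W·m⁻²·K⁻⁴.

T ≈ 412 K

At steady state, absorbed solar power + internal power = radiated power.
Absorbed: α·S·A_cross = 0.88·1890·16.91 = 28120 W (cross-section πr²).
Total input = 28120 + 18500 = 46620 W.
Radiated: εσ·A_surf·T⁴ with A_surf = 4πr² = 67.64 m².
T⁴ = 46620/(0.42·5.67×10⁻⁸·67.64) = 2.895×10¹⁰ K⁴.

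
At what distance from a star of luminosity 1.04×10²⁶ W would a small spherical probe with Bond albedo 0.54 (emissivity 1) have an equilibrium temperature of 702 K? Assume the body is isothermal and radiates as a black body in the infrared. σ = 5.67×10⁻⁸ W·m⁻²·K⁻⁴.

For an isothermal black-emitting sphere, (1−a)S·πr² = σ·4πr²·T⁴ ⇒ S = 4σT⁴/(1−a).
S = 4·5.67×10⁻⁸·(702)⁴/0.460 = 1.197×10⁵ W/m².
Flux falls as S = L/(4πd²), so d = √(L/(4πS)) = √(1.04×10²⁶/(4π·1.197×10⁵)).

d ≈ 8.31×10⁹ m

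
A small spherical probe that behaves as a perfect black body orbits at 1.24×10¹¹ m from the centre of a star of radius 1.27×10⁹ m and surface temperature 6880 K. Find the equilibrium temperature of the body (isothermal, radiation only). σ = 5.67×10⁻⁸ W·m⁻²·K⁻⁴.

T ≈ 492 K

The star's surface emits σT_*⁴; at distance d the flux is S = σT_*⁴(R_*/d)².
S = 5.67×10⁻⁸·(6880)⁴·(1.27×10⁹/1.24×10¹¹)² = 13330 W/m².
For an isothermal sphere T⁴ = (1−a)S/(4σ) = 5.876×10¹⁰ K⁴.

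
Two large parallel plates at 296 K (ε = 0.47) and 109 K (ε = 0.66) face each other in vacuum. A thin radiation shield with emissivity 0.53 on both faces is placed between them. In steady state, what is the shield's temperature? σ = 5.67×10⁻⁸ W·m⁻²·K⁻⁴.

In steady state the net flux on the hot side equals that on the cold side.
σ(T₁⁴−T_s⁴)/D₁ = σ(T_s⁴−T₂⁴)/D₂, with D₁ = 1/ε₁+1/ε_s−1 = 3.014, D₂ = 1/ε_s+1/ε₂−1 = 2.402.
Solve for T_s⁴: T_s⁴ = (D₂·T₁⁴ + D₁·T₂⁴)/(D₁+D₂) = 3.483×10⁹ K⁴.

T_s ≈ 243 K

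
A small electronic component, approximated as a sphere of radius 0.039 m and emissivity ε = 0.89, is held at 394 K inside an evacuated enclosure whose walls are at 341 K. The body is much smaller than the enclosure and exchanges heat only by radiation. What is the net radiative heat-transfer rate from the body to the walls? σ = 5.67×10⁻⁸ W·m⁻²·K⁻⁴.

P_net ≈ 10.2 W

For a small grey body in a large enclosure: P_net = εσA(T_body⁴ − T_wall⁴).
A = 4πr² = 0.01911 m²; T_body⁴ − T_wall⁴ = 2.410×10¹⁰ − 1.352×10¹⁰ = 1.058×10¹⁰ K⁴.
|P_net| = 0.89·5.67×10⁻⁸·0.01911·1.058×10¹⁰.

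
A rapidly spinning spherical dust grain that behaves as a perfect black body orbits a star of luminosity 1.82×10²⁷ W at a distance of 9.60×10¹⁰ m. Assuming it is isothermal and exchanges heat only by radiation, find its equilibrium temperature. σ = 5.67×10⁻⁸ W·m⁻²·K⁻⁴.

T ≈ 513 K

First find the stellar flux at distance d: S = L/(4πd²) = 1.82×10²⁷/(4π·(9.60×10¹⁰)²) = 15720 W/m².
For an isothermal sphere, absorbed (1−a)S·πr² = emitted σ·4πr²·T⁴, so T⁴ = (1−a)S/(4σ).
T⁴ = 1.00·15720/(4·5.67×10⁻⁸) = 6.929×10¹⁰ K⁴.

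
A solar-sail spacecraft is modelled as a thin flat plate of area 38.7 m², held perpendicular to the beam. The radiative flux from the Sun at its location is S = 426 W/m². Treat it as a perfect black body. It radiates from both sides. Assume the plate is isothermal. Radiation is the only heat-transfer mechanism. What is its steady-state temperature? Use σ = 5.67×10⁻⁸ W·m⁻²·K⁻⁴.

T ≈ 248 K

At equilibrium, absorbed power = emitted power.
Absorbing cross-section = A = 38.70 m²; emitting surface = 2A = 77.40 m² (ratio 2).
S·A_cross = εσ·A_surf·T⁴  ⇒  T⁴ = S/(2σ).
T⁴ = 1.00·426/(2·5.67×10⁻⁸) = 3.757×10⁹ K⁴.
T = (3.757×10⁹)^(1/4).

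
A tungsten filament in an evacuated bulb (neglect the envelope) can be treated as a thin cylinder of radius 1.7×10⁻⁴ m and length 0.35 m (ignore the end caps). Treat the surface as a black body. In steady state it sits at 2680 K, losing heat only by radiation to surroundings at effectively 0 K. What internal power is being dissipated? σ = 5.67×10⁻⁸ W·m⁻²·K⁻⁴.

P ≈ 1090 W

Steady state: P = εσA T⁴.
A = 2πrL = 3.738×10⁻⁴ m²; T⁴ = (2680)⁴ = 5.159×10¹³ K⁴.
P = 1.0 × 5.67×10⁻⁸ × 3.738×10⁻⁴ × 5.159×10¹³.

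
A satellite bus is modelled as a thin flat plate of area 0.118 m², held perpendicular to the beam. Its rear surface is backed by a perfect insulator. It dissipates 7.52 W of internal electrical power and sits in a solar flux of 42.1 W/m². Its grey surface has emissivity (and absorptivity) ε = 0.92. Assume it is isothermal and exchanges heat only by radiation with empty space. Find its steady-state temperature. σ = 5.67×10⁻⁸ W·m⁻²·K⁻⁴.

At steady state, absorbed solar power + internal power = radiated power.
Absorbed: α·S·A_cross = 0.92·42.1·0.1180 = 4.570 W (cross-section A).
Total input = 4.570 + 7.52 = 12.09 W.
Radiated: εσ·A_surf·T⁴ with A_surf = A = 0.1180 m².
T⁴ = 12.09/(0.92·5.67×10⁻⁸·0.1180) = 1.964×10⁹ K⁴.

T ≈ 211 K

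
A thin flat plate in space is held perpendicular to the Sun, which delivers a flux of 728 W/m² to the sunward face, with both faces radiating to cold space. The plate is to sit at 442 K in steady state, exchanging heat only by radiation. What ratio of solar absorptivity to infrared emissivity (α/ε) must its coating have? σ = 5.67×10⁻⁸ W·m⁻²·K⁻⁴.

Balance: αS·A = εσ·2A·T⁴ ⇒ α/ε = 2σT⁴/S.
α/ε = 2·5.67×10⁻⁸·(442)⁴/728 = 2·5.67×10⁻⁸·3.817×10¹⁰/728.

α/ε ≈ 5.95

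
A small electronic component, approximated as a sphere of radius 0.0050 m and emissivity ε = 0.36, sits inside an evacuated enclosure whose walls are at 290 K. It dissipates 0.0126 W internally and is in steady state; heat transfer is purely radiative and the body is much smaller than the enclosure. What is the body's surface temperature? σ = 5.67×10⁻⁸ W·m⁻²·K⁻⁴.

T ≈ 308 K

For a small grey body in a large enclosure, net radiated power = εσA(T⁴ − T_w⁴).
Steady state: P = εσA(T⁴ − T_w⁴) with A = 4πr² = 3.142×10⁻⁴ m².
T⁴ = P/(εσA) + T_w⁴ = 0.0126/(0.36·5.67×10⁻⁸·3.142×10⁻⁴) + (290)⁴
    = 1.965×10⁹ + 7.073×10⁹ = 9.038×10⁹ K⁴.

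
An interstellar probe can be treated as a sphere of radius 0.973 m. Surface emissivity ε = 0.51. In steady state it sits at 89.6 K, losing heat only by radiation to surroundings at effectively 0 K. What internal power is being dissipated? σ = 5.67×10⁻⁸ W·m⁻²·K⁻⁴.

P ≈ 22.2 W

Steady state: P = εσA T⁴.
A = 4πr² = 11.90 m²; T⁴ = (89.6)⁴ = 6.445×10⁷ K⁴.
P = 0.51 × 5.67×10⁻⁸ × 11.90 × 6.445×10⁷.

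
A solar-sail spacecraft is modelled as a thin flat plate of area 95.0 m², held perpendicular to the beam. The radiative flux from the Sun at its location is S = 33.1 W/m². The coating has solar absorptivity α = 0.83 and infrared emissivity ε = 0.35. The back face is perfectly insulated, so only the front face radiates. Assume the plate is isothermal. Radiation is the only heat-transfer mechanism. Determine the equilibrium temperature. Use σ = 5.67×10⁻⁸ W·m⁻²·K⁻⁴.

At equilibrium, absorbed power = emitted power.
Absorbing cross-section = A = 95.00 m²; emitting surface = A = 95.00 m² (ratio 1).
αS·A_cross = εσ·A_surf·T⁴  ⇒  T⁴ = αS/(ε·1σ).
T⁴ = 0.830·33.1/(0.35·1·5.67×10⁻⁸) = 1.384×10⁹ K⁴.
T = (1.384×10⁹)^(1/4).

T ≈ 193 K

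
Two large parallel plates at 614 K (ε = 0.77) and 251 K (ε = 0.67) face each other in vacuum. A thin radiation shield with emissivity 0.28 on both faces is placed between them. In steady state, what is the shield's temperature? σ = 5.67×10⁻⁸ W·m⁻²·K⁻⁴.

T_s ≈ 523 K

In steady state the net flux on the hot side equals that on the cold side.
σ(T₁⁴−T_s⁴)/D₁ = σ(T_s⁴−T₂⁴)/D₂, with D₁ = 1/ε₁+1/ε_s−1 = 3.870, D₂ = 1/ε_s+1/ε₂−1 = 4.064.
Solve for T_s⁴: T_s⁴ = (D₂·T₁⁴ + D₁·T₂⁴)/(D₁+D₂) = 7.474×10¹⁰ K⁴.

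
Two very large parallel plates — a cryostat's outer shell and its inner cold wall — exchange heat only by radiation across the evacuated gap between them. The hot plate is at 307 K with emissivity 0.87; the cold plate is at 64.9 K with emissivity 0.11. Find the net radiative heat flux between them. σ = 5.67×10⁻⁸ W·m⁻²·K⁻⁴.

For two infinite grey parallel plates, q = σ(T₁⁴ − T₂⁴)/(1/ε₁ + 1/ε₂ − 1).
T₁⁴ − T₂⁴ = 8.883×10⁹ − 1.774×10⁷ = 8.865×10⁹ K⁴.
1/ε₁ + 1/ε₂ − 1 = 1.149 + 9.091 − 1 = 9.240.
q = 5.67×10⁻⁸ × 8.865×10⁹ / 9.240.

q ≈ 54.4 W/m²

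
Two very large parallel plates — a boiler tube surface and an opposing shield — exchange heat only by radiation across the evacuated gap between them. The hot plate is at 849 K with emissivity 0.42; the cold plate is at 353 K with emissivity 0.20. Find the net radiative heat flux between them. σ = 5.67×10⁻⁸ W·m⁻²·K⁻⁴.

q ≈ 4480 W/m²

For two infinite grey parallel plates, q = σ(T₁⁴ − T₂⁴)/(1/ε₁ + 1/ε₂ − 1).
T₁⁴ − T₂⁴ = 5.196×10¹¹ − 1.553×10¹⁰ = 5.040×10¹¹ K⁴.
1/ε₁ + 1/ε₂ − 1 = 2.381 + 5.000 − 1 = 6.381.
q = 5.67×10⁻⁸ × 5.040×10¹¹ / 6.381.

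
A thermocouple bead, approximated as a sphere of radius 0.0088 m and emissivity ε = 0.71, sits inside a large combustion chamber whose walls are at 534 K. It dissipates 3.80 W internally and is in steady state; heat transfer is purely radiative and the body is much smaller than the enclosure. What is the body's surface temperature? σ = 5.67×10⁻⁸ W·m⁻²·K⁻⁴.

For a small grey body in a large enclosure, net radiated power = εσA(T⁴ − T_w⁴).
Steady state: P = εσA(T⁴ − T_w⁴) with A = 4πr² = 9.731×10⁻⁴ m².
T⁴ = P/(εσA) + T_w⁴ = 3.80/(0.71·5.67×10⁻⁸·9.731×10⁻⁴) + (534)⁴
    = 9.700×10¹⁰ + 8.131×10¹⁰ = 1.783×10¹¹ K⁴.

T ≈ 650 K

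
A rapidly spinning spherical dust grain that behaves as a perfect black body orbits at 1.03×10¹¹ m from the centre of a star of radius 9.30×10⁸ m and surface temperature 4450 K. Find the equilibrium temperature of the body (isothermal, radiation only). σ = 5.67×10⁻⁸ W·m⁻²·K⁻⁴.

T ≈ 299 K

The star's surface emits σT_*⁴; at distance d the flux is S = σT_*⁴(R_*/d)².
S = 5.67×10⁻⁸·(4450)⁴·(9.30×10⁸/1.03×10¹¹)² = 1813 W/m².
For an isothermal sphere T⁴ = (1−a)S/(4σ) = 7.992×10⁹ K⁴.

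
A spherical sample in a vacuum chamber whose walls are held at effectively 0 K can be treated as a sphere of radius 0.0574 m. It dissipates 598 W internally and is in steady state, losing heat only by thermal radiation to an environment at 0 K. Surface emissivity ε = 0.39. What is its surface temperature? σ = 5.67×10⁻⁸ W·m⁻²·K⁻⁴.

T ≈ 899 K

Steady state: internal power = radiated power, P = εσA T⁴.
Radiating area A = 4πr² = 0.04140 m².
T⁴ = P/(εσA) = 598/(0.39·5.67×10⁻⁸·0.04140) = 6.532×10¹¹ K⁴.
T = (6.532×10¹¹)^(1/4).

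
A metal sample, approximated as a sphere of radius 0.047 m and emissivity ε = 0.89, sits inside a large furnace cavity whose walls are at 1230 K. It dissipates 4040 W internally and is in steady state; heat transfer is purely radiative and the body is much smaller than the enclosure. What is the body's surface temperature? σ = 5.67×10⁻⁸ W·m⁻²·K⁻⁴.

T ≈ 1510 K

For a small grey body in a large enclosure, net radiated power = εσA(T⁴ − T_w⁴).
Steady state: P = εσA(T⁴ − T_w⁴) with A = 4πr² = 0.02776 m².
T⁴ = P/(εσA) + T_w⁴ = 4040/(0.89·5.67×10⁻⁸·0.02776) + (1230)⁴
    = 2.884×10¹² + 2.289×10¹² = 5.173×10¹² K⁴.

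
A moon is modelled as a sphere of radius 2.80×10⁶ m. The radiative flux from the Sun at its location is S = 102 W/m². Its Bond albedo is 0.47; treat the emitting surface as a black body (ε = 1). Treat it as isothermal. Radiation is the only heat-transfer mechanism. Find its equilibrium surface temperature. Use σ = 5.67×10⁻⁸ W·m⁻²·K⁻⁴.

At equilibrium, absorbed power = emitted power.
Absorbing cross-section = πr² = 2.463×10¹³ m²; emitting surface = 4πr² = 9.852×10¹³ m² (ratio 4).
(1−a)S·A_cross = εσ·A_surf·T⁴  ⇒  T⁴ = (1−a)S/(4σ).
T⁴ = 0.530·102/(4·5.67×10⁻⁸) = 2.384×10⁸ K⁴.
T = (2.384×10⁸)^(1/4).

T ≈ 124 K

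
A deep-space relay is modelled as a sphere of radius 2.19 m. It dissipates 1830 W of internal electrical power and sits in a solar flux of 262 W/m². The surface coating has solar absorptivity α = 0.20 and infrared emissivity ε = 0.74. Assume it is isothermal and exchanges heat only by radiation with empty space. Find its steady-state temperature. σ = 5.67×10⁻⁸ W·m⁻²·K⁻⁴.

T ≈ 179 K

At steady state, absorbed solar power + internal power = radiated power.
Absorbed: α·S·A_cross = 0.20·262·15.07 = 789.5 W (cross-section πr²).
Total input = 789.5 + 1830 = 2620 W.
Radiated: εσ·A_surf·T⁴ with A_surf = 4πr² = 60.27 m².
T⁴ = 2620/(0.74·5.67×10⁻⁸·60.27) = 1.036×10⁹ K⁴.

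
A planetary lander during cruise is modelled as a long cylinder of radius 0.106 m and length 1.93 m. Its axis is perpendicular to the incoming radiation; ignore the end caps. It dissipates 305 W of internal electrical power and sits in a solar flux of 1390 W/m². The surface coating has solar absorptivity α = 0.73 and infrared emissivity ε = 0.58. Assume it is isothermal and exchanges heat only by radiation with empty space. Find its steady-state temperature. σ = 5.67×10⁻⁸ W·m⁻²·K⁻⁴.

T ≈ 361 K

At steady state, absorbed solar power + internal power = radiated power.
Absorbed: α·S·A_cross = 0.73·1390·0.4092 = 415.2 W (cross-section 2rL).
Total input = 415.2 + 305 = 720.2 W.
Radiated: εσ·A_surf·T⁴ with A_surf = 2πrL = 1.285 m².
T⁴ = 720.2/(0.58·5.67×10⁻⁸·1.285) = 1.704×10¹⁰ K⁴.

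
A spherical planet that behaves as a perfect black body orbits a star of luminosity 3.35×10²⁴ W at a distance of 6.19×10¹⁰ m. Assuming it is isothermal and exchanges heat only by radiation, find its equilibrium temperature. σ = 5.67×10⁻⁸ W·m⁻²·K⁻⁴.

First find the stellar flux at distance d: S = L/(4πd²) = 3.35×10²⁴/(4π·(6.19×10¹⁰)²) = 69.58 W/m².
For an isothermal sphere, absorbed (1−a)S·πr² = emitted σ·4πr²·T⁴, so T⁴ = (1−a)S/(4σ).
T⁴ = 1.00·69.58/(4·5.67×10⁻⁸) = 3.068×10⁸ K⁴.

T ≈ 132 K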